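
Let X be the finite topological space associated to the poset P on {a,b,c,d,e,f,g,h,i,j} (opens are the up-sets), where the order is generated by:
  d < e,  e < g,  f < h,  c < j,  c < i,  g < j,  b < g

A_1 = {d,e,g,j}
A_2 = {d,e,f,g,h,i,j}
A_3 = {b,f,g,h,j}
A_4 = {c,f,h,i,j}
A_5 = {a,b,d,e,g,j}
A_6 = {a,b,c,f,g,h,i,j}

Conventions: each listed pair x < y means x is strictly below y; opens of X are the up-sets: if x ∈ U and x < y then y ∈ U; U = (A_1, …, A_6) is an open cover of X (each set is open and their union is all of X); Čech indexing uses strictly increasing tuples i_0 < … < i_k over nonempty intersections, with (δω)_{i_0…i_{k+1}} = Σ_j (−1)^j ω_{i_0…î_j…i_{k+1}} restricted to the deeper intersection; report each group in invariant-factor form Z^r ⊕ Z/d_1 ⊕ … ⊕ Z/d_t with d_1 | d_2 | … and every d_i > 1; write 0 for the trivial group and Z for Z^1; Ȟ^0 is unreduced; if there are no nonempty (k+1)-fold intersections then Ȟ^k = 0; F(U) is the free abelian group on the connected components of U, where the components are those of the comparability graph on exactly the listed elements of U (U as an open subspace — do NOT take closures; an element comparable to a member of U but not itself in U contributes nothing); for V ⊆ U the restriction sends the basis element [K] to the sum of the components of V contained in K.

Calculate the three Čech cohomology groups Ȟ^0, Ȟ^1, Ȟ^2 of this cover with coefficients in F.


Ȟ^0 = Z^3; Ȟ^1 = 0; Ȟ^2 = 0

nerve simplices:
  A12={d,e,g,j} A13={g,j} A14={j} A15={d,e,g,j} A16={g,j} A23={f,g,h,j} A24={f,h,i,j} A25={d,e,g,j} A26={f,g,h,i,j} A34={f,h,j} A35={b,g,j} A36={b,f,g,h,j} A45={j} A46={c,f,h,i,j} A56={a,b,g,j}
  A123={g,j} A124={j} A125={d,e,g,j} A126={g,j} A134={j} A135={g,j} A136={g,j} A145={j} A146={j} A156={g,j} A234={f,h,j} A235={g,j} A236={f,g,h,j} A245={j} A246={f,h,i,j} A256={g,j} A345={j} A346={f,h,j} A356={b,g,j} A456={j}
  A1234={j} A1235={g,j} A1236={g,j} A1245={j} A1246={j} A1256={g,j} A1345={j} A1346={j} A1356={g,j} A1456={j} A2345={j} A2346={f,h,j} A2356={g,j} A2456={j} A3456={j}
  A12345={j} A12346={j} A12356={g,j} A12456={j} A13456={j} A23456={j}
  A123456={j}
components per intersection:
  A1: {d,e,g,j}
  A2: {d,e,g,j} {f,h} {i}
  A3: {b,g,j} {f,h}
  A4: {c,i,j} {f,h}
  A5: {a} {b,d,e,g,j}
  A6: {a} {b,c,g,i,j} {f,h}
  A12: {d,e,g,j}
  A13: {g,j}
  A14: {j}
  A15: {d,e,g,j}
  A16: {g,j}
  A23: {f,h} {g,j}
  A24: {f,h} {i} {j}
  A25: {d,e,g,j}
  A26: {f,h} {g,j} {i}
  A34: {f,h} {j}
  A35: {b,g,j}
  A36: {b,g,j} {f,h}
  A45: {j}
  A46: {c,i,j} {f,h}
  A56: {a} {b,g,j}
  A123: {g,j}
  A124: {j}
  A125: {d,e,g,j}
  A126: {g,j}
  A134: {j}
  A135: {g,j}
  A136: {g,j}
  A145: {j}
  A146: {j}
  A156: {g,j}
  A234: {f,h} {j}
  A235: {g,j}
  A236: {f,h} {g,j}
  A245: {j}
  A246: {f,h} {i} {j}
  A256: {g,j}
  A345: {j}
  A346: {f,h} {j}
  A356: {b,g,j}
  A456: {j}
  A1234: {j}
  A1235: {g,j}
  A1236: {g,j}
  A1245: {j}
  A1246: {j}
  A1256: {g,j}
  A1345: {j}
  A1346: {j}
  A1356: {g,j}
  A1456: {j}
  A2345: {j}
  A2346: {f,h} {j}
  A2356: {g,j}
  A2456: {j}
  A3456: {j}
  A12345: {j}
  A12346: {j}
  A12356: {g,j}
  A12456: {j}
  A13456: {j}
  A23456: {j}
  A123456: {j}
C dims 13,24,25,16; δ0: rk 10, SNF 1^10; δ1: rk 14, SNF 1^14; δ2: rk 11, SNF 1^11
degree 0: 13−10−0 = 3 → Ȟ^0 ≅ Z^3
degree 1: 24−14−10 = 0 → Ȟ^1 ≅ 0
degree 2: 25−11−14 = 0 → Ȟ^2 ≅ 0


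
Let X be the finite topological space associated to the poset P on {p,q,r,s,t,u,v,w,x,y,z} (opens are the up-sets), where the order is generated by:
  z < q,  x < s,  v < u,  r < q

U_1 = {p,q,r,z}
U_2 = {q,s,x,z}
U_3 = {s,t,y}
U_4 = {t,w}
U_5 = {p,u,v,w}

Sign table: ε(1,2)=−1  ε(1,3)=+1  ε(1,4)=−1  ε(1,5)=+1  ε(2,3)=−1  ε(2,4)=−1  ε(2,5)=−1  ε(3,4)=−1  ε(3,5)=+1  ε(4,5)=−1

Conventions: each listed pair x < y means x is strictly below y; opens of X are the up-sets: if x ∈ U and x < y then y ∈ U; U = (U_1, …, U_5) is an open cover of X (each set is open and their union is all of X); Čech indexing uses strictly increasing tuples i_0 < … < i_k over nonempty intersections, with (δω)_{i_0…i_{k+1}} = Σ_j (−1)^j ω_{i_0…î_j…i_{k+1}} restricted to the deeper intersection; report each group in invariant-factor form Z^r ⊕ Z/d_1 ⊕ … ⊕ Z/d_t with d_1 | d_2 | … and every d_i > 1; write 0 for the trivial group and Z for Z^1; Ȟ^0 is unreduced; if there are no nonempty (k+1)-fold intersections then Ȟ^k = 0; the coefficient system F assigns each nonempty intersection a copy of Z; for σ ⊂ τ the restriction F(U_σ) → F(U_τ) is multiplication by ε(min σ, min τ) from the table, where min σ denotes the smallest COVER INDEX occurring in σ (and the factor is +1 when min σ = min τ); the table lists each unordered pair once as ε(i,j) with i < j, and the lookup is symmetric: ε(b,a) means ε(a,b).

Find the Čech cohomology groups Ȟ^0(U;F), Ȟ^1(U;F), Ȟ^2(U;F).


Ȟ^0 ≅ Z,  Ȟ^1 ≅ Z,  Ȟ^2 ≅ 0

nonempty intersections:
  U12={q,z} U15={p} U23={s} U34={t} U45={w}
C dims 5,5; δ0: rk 4, SNF 1^4
Ȟ^0: (5−4)−0=1 ⇒ Z
Ȟ^1: (5−0)−4=1 ⇒ Z
Ȟ^2: (0−0)−0=0 ⇒ 0


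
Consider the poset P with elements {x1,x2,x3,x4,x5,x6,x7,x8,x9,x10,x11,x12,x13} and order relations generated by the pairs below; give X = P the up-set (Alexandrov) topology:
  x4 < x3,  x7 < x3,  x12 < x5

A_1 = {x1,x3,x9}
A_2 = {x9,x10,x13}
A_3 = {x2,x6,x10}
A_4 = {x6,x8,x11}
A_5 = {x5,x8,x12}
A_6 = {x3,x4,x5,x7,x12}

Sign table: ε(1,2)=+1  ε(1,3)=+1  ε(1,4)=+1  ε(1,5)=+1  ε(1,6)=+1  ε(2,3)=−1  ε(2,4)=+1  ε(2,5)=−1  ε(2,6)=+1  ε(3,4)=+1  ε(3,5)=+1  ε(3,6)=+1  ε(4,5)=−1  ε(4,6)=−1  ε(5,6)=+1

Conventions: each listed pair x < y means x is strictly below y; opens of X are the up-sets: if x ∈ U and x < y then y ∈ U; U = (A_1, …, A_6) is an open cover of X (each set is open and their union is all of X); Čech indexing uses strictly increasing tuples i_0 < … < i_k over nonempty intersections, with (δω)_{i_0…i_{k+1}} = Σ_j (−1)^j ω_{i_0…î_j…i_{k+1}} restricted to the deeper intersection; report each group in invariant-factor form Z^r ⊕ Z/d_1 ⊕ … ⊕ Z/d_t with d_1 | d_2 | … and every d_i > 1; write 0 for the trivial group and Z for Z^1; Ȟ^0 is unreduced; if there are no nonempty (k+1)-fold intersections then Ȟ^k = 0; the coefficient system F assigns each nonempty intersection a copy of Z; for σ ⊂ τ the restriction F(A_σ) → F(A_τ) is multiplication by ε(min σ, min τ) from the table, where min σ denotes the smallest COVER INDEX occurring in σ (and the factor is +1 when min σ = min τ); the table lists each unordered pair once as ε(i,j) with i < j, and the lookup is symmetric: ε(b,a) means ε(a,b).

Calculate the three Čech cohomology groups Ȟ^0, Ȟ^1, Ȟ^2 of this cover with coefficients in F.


Ȟ^0 ≅ Z,  Ȟ^1 ≅ Z,  Ȟ^2 ≅ 0

nonempty intersections:
  A12={x9} A16={x3} A23={x10} A34={x6} A45={x8} A56={x5,x12}
C dims 6,6; δ0: rk 5, SNF 1^5
Ȟ^0: (6−5)−0=1 ⇒ Z
Ȟ^1: (6−0)−5=1 ⇒ Z
Ȟ^2: (0−0)−0=0 ⇒ 0


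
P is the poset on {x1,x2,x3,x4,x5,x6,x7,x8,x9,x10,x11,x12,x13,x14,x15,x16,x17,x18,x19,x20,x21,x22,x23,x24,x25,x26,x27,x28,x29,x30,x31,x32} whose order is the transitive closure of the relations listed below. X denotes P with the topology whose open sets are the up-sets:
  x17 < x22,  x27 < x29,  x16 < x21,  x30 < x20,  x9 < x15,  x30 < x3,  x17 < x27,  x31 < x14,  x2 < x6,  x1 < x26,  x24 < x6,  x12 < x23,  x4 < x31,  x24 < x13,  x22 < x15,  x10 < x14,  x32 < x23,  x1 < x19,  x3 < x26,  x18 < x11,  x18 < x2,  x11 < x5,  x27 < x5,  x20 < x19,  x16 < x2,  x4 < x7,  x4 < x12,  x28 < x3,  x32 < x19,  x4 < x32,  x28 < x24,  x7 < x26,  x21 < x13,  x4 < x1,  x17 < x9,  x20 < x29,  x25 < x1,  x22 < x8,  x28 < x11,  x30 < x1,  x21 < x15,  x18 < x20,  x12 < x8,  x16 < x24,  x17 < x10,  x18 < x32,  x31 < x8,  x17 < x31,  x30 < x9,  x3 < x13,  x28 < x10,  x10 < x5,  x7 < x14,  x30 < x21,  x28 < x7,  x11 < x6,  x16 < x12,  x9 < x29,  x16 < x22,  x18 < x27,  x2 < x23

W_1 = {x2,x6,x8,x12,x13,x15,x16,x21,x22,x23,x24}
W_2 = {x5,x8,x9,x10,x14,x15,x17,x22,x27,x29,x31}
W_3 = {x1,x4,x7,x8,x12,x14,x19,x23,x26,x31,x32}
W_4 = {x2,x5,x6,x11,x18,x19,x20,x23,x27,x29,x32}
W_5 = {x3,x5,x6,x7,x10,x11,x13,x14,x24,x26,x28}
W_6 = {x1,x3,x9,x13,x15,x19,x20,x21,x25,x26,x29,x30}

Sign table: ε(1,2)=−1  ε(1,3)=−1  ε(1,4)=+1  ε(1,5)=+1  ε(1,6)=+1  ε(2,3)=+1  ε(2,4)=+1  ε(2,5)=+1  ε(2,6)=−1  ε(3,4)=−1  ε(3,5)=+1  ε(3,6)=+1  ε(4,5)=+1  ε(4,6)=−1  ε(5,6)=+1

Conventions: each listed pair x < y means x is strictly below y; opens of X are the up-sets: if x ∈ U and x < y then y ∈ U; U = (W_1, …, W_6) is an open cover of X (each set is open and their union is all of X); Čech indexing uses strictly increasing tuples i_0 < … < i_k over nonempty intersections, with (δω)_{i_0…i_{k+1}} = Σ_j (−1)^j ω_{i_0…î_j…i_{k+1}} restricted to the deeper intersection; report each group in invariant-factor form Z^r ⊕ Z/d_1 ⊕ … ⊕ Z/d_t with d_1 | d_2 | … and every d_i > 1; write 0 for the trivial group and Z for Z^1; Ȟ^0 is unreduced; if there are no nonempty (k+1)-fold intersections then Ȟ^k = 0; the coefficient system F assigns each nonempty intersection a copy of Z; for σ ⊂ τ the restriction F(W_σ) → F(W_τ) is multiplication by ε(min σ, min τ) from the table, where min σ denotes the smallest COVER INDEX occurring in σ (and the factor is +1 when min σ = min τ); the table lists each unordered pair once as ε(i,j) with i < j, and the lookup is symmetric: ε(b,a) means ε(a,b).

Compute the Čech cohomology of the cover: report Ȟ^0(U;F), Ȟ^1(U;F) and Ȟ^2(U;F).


nonempty overlaps:
  W12={x8,x15,x22} W13={x8,x12,x23} W14={x2,x6,x23} W15={x6,x13,x24} W16={x13,x15,x21} W23={x8,x14,x31} W24={x5,x27,x29} W25={x5,x10,x14} W26={x9,x15,x29} W34={x19,x23,x32} W35={x7,x14,x26} W36={x1,x19,x26} W45={x5,x6,x11} W46={x19,x20,x29} W56={x3,x13,x26}
  W123={x8} W126={x15} W134={x23} W145={x6} W156={x13} W235={x14} W245={x5} W246={x29} W346={x19} W356={x26}
C dims 6,15,10; δ0: rk 6, SNF 1^5·2; δ1: rk 9, SNF 1^9
degree 0: 6−6−0 = 0 → Ȟ^0 ≅ 0
degree 1: 15−9−6 = 0 plus torsion [2] → Ȟ^1 ≅ Z/2
degree 2: 10−0−9 = 1 → Ȟ^2 ≅ Z

Ȟ^0 ≅ 0, Ȟ^1 ≅ Z/2, Ȟ^2 ≅ Z


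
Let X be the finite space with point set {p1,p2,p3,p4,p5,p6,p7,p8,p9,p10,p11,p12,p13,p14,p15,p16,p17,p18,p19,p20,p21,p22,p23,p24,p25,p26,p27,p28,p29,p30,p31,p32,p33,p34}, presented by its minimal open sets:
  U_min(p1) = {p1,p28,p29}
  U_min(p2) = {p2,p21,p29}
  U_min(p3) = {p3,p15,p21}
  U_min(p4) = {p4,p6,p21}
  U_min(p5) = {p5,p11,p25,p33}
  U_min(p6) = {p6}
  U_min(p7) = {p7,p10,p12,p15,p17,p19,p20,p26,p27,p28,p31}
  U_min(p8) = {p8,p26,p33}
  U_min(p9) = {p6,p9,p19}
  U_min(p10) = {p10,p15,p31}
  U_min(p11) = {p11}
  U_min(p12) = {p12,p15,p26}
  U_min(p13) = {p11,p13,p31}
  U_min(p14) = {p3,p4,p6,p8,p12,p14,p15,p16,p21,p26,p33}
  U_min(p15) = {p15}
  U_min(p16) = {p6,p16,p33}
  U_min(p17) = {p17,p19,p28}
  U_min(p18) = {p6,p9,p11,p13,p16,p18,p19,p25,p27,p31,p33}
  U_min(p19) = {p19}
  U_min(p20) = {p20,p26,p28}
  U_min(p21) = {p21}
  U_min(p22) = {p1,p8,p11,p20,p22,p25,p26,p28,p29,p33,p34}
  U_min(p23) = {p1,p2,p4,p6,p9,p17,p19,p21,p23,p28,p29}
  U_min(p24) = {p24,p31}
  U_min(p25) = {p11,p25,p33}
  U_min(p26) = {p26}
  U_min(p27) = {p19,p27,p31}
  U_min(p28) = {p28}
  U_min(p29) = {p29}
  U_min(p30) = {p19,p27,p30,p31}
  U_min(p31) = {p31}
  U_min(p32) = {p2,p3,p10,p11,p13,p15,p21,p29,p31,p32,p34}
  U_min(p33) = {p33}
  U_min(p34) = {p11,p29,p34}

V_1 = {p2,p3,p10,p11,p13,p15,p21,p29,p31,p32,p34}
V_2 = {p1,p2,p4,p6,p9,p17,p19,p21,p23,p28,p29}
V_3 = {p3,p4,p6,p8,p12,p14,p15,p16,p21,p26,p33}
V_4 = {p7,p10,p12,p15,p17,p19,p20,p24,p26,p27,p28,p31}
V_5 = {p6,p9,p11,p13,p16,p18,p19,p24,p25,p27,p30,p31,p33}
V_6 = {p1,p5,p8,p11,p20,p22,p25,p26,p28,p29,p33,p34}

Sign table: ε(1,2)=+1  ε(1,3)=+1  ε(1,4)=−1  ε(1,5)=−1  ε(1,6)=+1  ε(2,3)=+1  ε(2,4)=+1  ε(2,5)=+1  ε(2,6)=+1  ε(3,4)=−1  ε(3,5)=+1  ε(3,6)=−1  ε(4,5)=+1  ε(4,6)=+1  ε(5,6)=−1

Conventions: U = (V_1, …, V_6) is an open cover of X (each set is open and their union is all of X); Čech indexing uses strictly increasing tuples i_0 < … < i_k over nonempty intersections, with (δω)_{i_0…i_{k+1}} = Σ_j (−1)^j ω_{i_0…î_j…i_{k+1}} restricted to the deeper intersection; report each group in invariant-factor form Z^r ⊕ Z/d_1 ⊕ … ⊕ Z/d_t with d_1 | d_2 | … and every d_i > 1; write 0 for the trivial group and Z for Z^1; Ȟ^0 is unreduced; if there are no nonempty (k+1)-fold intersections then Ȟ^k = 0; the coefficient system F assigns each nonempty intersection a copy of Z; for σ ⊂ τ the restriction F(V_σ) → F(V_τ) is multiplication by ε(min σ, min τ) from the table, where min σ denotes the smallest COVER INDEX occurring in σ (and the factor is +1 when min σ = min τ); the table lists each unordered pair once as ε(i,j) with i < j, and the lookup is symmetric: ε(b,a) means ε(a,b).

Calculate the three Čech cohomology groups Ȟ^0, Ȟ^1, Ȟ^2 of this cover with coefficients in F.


nonempty intersections:
  V12={p2,p21,p29} V13={p3,p15,p21} V14={p10,p15,p31} V15={p11,p13,p31} V16={p11,p29,p34} V23={p4,p6,p21} V24={p17,p19,p28} V25={p6,p9,p19} V26={p1,p28,p29} V34={p12,p15,p26} V35={p6,p16,p33} V36={p8,p26,p33} V45={p19,p24,p27,p31} V46={p20,p26,p28} V56={p11,p25,p33}
  V123={p21} V126={p29} V134={p15} V145={p31} V156={p11} V235={p6} V245={p19} V246={p28} V346={p26} V356={p33}
C dims 6,15,10; δ0: rk 6, SNF 1^5·2; δ1: rk 9, SNF 1^9
Ȟ^0: (6−6)−0=0 ⇒ 0
Ȟ^1: (15−9)−6=0 plus torsion [2] ⇒ Z/2
Ȟ^2: (10−0)−9=1 ⇒ Z

Ȟ^0 = 0, Ȟ^1 = Z/2, Ȟ^2 = Z


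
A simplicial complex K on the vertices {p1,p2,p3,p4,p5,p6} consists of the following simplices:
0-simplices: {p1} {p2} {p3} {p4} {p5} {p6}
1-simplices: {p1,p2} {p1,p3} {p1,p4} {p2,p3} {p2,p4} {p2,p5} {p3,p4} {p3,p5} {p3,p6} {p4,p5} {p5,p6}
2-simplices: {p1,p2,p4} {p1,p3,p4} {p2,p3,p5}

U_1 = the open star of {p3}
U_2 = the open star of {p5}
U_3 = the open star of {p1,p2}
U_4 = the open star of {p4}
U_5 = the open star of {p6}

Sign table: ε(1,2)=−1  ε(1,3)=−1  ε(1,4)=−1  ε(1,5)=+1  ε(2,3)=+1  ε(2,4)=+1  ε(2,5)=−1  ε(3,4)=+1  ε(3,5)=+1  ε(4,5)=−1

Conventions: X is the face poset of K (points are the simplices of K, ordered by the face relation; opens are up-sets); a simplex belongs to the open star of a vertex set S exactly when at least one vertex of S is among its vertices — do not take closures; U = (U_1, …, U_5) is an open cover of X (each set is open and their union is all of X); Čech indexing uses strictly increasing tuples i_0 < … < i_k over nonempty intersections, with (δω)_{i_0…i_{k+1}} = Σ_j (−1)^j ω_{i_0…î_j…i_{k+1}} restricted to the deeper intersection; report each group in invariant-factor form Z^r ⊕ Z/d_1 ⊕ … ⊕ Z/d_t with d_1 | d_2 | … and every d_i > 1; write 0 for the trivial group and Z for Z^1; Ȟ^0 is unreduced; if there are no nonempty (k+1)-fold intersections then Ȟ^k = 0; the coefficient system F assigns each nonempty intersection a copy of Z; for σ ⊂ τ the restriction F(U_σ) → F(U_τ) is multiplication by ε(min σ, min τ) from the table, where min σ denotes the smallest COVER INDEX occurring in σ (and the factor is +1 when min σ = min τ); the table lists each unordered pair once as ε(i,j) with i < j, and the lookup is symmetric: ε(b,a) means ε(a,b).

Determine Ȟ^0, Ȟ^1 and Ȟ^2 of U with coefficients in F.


Ȟ^0 ≅ Z,  Ȟ^1 ≅ Z^2,  Ȟ^2 ≅ 0

intersection data:
  U1={{p3},{p1,p3},{p2,p3},{p3,p4},{p3,p5},{p3,p6},{p1,p3,p4},{p2,p3,p5}} U2={{p5},{p2,p5},{p3,p5},{p4,p5},{p5,p6},{p2,p3,p5}} U3={{p1},{p2},{p1,p2},{p1,p3},{p1,p4},{p2,p3},{p2,p4},{p2,p5},{p1,p2,p4},{p1,p3,p4},{p2,p3,p5}} U4={{p4},{p1,p4},{p2,p4},{p3,p4},{p4,p5},{p1,p2,p4},{p1,p3,p4}} U5={{p6},{p3,p6},{p5,p6}}
  U12={{p3,p5},{p2,p3,p5}} U13={{p1,p3},{p2,p3},{p1,p3,p4},{p2,p3,p5}} U14={{p3,p4},{p1,p3,p4}} U15={{p3,p6}} U23={{p2,p5},{p2,p3,p5}} U24={{p4,p5}} U25={{p5,p6}} U34={{p1,p4},{p2,p4},{p1,p2,p4},{p1,p3,p4}}
  U123={{p2,p3,p5}} U134={{p1,p3,p4}}
C dims 5,8,2; δ0: rk 4, SNF 1^4; δ1: rk 2, SNF 1^2
Ȟ^0 = (5 − 4) − 0 = 1, so Ȟ^0 ≅ Z
Ȟ^1 = (8 − 2) − 4 = 2, so Ȟ^1 ≅ Z^2
Ȟ^2 = (2 − 0) − 2 = 0, so Ȟ^2 ≅ 0


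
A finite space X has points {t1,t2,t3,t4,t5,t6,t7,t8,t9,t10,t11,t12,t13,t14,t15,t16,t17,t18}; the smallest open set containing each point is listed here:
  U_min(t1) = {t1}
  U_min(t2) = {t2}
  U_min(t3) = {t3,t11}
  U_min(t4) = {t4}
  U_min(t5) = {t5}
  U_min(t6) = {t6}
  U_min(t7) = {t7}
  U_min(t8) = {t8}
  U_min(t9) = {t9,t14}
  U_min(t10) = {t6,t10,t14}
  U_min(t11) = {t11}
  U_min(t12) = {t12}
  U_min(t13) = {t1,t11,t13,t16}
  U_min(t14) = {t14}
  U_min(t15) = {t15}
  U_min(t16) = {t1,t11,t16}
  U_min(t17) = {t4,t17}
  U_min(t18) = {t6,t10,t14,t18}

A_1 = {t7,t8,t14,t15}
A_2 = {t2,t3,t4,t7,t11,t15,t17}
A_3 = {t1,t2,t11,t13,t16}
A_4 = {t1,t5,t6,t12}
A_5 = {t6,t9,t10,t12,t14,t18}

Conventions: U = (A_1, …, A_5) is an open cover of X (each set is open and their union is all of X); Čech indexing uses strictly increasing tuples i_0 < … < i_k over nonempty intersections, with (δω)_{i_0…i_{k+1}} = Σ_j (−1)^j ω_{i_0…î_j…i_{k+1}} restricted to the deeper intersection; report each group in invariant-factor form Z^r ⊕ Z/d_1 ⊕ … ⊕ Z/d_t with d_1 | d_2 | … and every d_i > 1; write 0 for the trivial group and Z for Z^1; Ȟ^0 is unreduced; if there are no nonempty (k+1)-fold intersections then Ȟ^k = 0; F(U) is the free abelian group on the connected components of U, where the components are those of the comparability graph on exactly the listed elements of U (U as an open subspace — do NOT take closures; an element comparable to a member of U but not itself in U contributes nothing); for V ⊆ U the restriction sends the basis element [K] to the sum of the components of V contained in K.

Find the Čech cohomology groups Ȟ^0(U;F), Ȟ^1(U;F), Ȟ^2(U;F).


nerve simplices:
  A12={t7,t15} A15={t14} A23={t2,t11} A34={t1} A45={t6,t12}
components per intersection:
  A1: {t7} {t8} {t14} {t15}
  A2: {t2} {t3,t11} {t4,t17} {t7} {t15}
  A3: {t1,t11,t13,t16} {t2}
  A4: {t1} {t5} {t6} {t12}
  A5: {t6,t9,t10,t14,t18} {t12}
  A12: {t7} {t15}
  A15: {t14}
  A23: {t2} {t11}
  A34: {t1}
  A45: {t6} {t12}
C dims 17,8; δ0: rk 8, SNF 1^8
degree 0: 17−8−0 = 9 → Ȟ^0 ≅ Z^9
degree 1: 8−0−8 = 0 → Ȟ^1 ≅ 0
degree 2: 0−0−0 = 0 → Ȟ^2 ≅ 0

Ȟ^0 ≅ Z^9; Ȟ^1 ≅ 0; Ȟ^2 ≅ 0


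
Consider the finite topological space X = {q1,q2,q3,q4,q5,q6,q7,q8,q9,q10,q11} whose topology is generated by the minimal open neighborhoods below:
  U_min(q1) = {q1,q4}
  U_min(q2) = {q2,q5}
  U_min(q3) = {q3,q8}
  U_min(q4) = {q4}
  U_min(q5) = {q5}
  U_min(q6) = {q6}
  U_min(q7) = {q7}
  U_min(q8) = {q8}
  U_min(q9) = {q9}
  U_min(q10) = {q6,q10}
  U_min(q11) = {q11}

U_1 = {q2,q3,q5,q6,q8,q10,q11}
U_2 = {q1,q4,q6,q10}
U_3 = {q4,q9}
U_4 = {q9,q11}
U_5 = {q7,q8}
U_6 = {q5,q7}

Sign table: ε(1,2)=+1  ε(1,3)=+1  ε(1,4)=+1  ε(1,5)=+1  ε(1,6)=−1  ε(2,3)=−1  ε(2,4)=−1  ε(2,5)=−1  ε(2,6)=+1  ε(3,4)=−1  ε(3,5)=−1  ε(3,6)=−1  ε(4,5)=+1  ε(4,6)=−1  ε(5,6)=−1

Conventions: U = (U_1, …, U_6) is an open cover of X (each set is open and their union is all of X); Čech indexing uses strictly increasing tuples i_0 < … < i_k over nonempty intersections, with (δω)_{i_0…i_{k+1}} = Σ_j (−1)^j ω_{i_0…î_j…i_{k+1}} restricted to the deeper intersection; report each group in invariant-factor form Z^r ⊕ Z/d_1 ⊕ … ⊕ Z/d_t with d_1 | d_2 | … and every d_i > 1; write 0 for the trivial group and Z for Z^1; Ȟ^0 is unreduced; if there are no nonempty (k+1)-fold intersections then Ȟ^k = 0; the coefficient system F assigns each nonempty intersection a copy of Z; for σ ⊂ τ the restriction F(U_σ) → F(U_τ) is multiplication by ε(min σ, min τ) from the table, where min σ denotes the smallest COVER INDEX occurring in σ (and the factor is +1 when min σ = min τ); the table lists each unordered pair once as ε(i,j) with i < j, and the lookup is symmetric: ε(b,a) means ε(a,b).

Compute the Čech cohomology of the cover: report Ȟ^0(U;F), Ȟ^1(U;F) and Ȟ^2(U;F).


Ȟ^0 = Z; Ȟ^1 = Z^2; Ȟ^2 = 0

nerve simplices:
  U12={q6,q10} U14={q11} U15={q8} U16={q5} U23={q4} U34={q9} U56={q7}
C dims 6,7; δ0: rk 5, SNF 1^5
degree 0: 6−5−0 = 1 → Ȟ^0 ≅ Z
degree 1: 7−0−5 = 2 → Ȟ^1 ≅ Z^2
degree 2: 0−0−0 = 0 → Ȟ^2 ≅ 0


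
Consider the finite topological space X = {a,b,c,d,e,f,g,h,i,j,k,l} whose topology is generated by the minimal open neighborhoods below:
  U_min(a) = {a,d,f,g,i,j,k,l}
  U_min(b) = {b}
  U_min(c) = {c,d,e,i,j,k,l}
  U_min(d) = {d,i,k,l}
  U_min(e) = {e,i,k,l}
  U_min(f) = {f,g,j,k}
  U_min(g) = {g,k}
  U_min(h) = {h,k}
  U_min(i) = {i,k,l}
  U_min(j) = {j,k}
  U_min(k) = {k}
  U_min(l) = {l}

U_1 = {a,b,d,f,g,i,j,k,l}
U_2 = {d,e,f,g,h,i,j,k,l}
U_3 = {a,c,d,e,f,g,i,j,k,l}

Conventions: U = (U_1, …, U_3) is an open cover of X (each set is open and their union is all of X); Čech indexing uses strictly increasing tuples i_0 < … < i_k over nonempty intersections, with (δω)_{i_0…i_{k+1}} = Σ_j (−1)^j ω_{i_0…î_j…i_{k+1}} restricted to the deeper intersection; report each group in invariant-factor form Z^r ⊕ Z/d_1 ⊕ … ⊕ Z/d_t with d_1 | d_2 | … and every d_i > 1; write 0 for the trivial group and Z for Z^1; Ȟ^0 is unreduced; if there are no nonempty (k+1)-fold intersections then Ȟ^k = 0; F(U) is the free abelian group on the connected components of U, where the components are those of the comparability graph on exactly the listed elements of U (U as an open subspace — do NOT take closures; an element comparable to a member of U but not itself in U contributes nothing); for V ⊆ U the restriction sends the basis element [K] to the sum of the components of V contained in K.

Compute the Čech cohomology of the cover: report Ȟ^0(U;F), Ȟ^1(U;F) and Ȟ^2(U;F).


nonempty intersections:
  U12={d,f,g,i,j,k,l} U13={a,d,f,g,i,j,k,l} U23={d,e,f,g,i,j,k,l}
  U123={d,f,g,i,j,k,l}
components per intersection:
  U1: {a,d,f,g,i,j,k,l} {b}
  U2: {d,e,f,g,h,i,j,k,l}
  U3: {a,c,d,e,f,g,i,j,k,l}
  U12: {d,f,g,i,j,k,l}
  U13: {a,d,f,g,i,j,k,l}
  U23: {d,e,f,g,i,j,k,l}
  U123: {d,f,g,i,j,k,l}
C dims 4,3,1; δ0: rk 2, SNF 1^2; δ1: rk 1, SNF 1^1
Ȟ^0: (4−2)−0=2 ⇒ Z^2
Ȟ^1: (3−1)−2=0 ⇒ 0
Ȟ^2: (1−0)−1=0 ⇒ 0

Ȟ^0 = Z^2, Ȟ^1 = 0, Ȟ^2 = 0


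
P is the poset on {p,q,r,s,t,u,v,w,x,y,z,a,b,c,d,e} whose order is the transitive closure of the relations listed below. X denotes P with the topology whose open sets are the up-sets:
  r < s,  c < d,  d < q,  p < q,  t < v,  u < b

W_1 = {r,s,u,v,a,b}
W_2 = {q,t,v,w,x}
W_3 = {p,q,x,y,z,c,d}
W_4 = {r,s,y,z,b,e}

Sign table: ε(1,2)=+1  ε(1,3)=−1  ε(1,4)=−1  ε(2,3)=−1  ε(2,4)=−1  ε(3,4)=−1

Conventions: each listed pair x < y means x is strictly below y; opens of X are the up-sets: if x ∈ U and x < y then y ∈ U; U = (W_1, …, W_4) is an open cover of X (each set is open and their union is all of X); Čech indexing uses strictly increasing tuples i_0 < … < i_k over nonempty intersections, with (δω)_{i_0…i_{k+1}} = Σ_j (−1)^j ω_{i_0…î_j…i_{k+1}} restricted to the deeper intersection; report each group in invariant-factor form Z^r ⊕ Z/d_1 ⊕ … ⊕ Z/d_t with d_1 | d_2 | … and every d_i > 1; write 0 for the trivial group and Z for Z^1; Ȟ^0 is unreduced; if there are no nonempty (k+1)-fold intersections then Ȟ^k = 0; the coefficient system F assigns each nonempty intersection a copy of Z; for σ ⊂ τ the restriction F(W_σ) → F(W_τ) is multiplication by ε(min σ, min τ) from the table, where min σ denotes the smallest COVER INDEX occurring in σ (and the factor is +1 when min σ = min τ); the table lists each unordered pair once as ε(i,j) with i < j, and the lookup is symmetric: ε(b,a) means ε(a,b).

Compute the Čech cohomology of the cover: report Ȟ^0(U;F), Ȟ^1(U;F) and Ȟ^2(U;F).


nerve of the cover:
  W12={v} W14={r,s,b} W23={q,x} W34={y,z}
C dims 4,4; δ0: rk 4, SNF 1^3·2
Ȟ^0 = (4 − 4) − 0 = 0, so Ȟ^0 ≅ 0
Ȟ^1 = (4 − 0) − 4 = 0 plus torsion [2], so Ȟ^1 ≅ Z/2
Ȟ^2 = (0 − 0) − 0 = 0, so Ȟ^2 ≅ 0

Ȟ^0 = 0; Ȟ^1 = Z/2; Ȟ^2 = 0


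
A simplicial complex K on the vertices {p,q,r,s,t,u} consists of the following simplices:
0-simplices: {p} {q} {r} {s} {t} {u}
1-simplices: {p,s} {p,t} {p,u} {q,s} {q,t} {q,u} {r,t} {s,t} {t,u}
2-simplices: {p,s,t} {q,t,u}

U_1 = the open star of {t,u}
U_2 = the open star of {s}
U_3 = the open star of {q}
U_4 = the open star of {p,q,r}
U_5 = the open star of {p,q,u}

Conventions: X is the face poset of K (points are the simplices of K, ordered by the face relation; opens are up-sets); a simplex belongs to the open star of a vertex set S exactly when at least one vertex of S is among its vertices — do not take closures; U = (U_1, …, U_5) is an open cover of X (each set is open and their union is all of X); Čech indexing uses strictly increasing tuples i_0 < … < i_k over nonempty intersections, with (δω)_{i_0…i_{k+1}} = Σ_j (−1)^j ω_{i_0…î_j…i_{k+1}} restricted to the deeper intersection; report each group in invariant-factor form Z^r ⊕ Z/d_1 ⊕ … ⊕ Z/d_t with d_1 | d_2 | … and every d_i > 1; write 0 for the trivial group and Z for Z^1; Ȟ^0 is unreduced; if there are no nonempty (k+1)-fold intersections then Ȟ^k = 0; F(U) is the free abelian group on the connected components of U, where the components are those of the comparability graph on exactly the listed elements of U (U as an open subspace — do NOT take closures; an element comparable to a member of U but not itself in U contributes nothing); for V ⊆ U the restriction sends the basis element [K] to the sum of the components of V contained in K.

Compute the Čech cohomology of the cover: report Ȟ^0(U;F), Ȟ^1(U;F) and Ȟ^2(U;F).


cover nerve:
  U1={{t},{u},{p,t},{p,u},{q,t},{q,u},{r,t},{s,t},{t,u},{p,s,t},{q,t,u}} U2={{s},{p,s},{q,s},{s,t},{p,s,t}} U3={{q},{q,s},{q,t},{q,u},{q,t,u}} U4={{p},{q},{r},{p,s},{p,t},{p,u},{q,s},{q,t},{q,u},{r,t},{p,s,t},{q,t,u}} U5={{p},{q},{u},{p,s},{p,t},{p,u},{q,s},{q,t},{q,u},{t,u},{p,s,t},{q,t,u}}
  U12={{s,t},{p,s,t}} U13={{q,t},{q,u},{q,t,u}} U14={{p,t},{p,u},{q,t},{q,u},{r,t},{p,s,t},{q,t,u}} U15={{u},{p,t},{p,u},{q,t},{q,u},{t,u},{p,s,t},{q,t,u}} U23={{q,s}} U24={{p,s},{q,s},{p,s,t}} U25={{p,s},{q,s},{p,s,t}} U34={{q},{q,s},{q,t},{q,u},{q,t,u}} U35={{q},{q,s},{q,t},{q,u},{q,t,u}} U45={{p},{q},{p,s},{p,t},{p,u},{q,s},{q,t},{q,u},{p,s,t},{q,t,u}}
  U124={{p,s,t}} U125={{p,s,t}} U134={{q,t},{q,u},{q,t,u}} U135={{q,t},{q,u},{q,t,u}} U145={{p,t},{p,u},{q,t},{q,u},{p,s,t},{q,t,u}} U234={{q,s}} U235={{q,s}} U245={{p,s},{q,s},{p,s,t}} U345={{q},{q,s},{q,t},{q,u},{q,t,u}}
  U1245={{p,s,t}} U1345={{q,t},{q,u},{q,t,u}} U2345={{q,s}}
components per intersection:
  U1: {{t},{u},{p,t},{p,u},{q,t},{q,u},{r,t},{s,t},{t,u},{p,s,t},{q,t,u}}
  U2: {{s},{p,s},{q,s},{s,t},{p,s,t}}
  U3: {{q},{q,s},{q,t},{q,u},{q,t,u}}
  U4: {{p},{p,s},{p,t},{p,u},{p,s,t}} {{q},{q,s},{q,t},{q,u},{q,t,u}} {{r},{r,t}}
  U5: {{p},{q},{u},{p,s},{p,t},{p,u},{q,s},{q,t},{q,u},{t,u},{p,s,t},{q,t,u}}
  U12: {{s,t},{p,s,t}}
  U13: {{q,t},{q,u},{q,t,u}}
  U14: {{p,t},{p,s,t}} {{p,u}} {{q,t},{q,u},{q,t,u}} {{r,t}}
  U15: {{u},{p,u},{q,t},{q,u},{t,u},{q,t,u}} {{p,t},{p,s,t}}
  U23: {{q,s}}
  U24: {{p,s},{p,s,t}} {{q,s}}
  U25: {{p,s},{p,s,t}} {{q,s}}
  U34: {{q},{q,s},{q,t},{q,u},{q,t,u}}
  U35: {{q},{q,s},{q,t},{q,u},{q,t,u}}
  U45: {{p},{p,s},{p,t},{p,u},{p,s,t}} {{q},{q,s},{q,t},{q,u},{q,t,u}}
  U124: {{p,s,t}}
  U125: {{p,s,t}}
  U134: {{q,t},{q,u},{q,t,u}}
  U135: {{q,t},{q,u},{q,t,u}}
  U145: {{p,t},{p,s,t}} {{p,u}} {{q,t},{q,u},{q,t,u}}
  U234: {{q,s}}
  U235: {{q,s}}
  U245: {{p,s},{p,s,t}} {{q,s}}
  U345: {{q},{q,s},{q,t},{q,u},{q,t,u}}
  U1245: {{p,s,t}}
  U1345: {{q,t},{q,u},{q,t,u}}
  U2345: {{q,s}}
C dims 7,17,12,3; δ0: rk 6, SNF 1^6; δ1: rk 9, SNF 1^9; δ2: rk 3, SNF 1^3
Ȟ^0: (7−6)−0=1 ⇒ Z
Ȟ^1: (17−9)−6=2 ⇒ Z^2
Ȟ^2: (12−3)−9=0 ⇒ 0

Ȟ^0(U;F) ≅ Z,  Ȟ^1(U;F) ≅ Z^2,  Ȟ^2(U;F) ≅ 0


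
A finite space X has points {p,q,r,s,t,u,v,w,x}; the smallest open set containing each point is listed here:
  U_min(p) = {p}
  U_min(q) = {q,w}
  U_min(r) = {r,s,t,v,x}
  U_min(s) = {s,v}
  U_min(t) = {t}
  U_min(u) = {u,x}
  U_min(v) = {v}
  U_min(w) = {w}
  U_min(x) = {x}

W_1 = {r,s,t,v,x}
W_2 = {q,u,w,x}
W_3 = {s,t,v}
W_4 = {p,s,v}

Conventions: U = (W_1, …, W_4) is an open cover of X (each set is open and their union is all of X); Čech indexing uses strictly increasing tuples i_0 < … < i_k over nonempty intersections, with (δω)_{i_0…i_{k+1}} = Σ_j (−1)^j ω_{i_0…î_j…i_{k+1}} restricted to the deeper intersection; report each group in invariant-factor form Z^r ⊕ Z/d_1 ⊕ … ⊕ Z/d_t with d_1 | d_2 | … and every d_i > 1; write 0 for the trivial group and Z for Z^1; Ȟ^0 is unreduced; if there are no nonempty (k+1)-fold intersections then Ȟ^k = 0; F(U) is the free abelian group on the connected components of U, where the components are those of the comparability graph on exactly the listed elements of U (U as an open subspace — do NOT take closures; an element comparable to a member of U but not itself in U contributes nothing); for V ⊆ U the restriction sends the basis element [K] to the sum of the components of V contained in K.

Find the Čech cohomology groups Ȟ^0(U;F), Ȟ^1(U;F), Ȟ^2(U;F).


Ȟ^0(U;F) ≅ Z^3, Ȟ^1(U;F) ≅ 0 and Ȟ^2(U;F) ≅ 0

nonempty overlaps:
  W12={x} W13={s,t,v} W14={s,v} W34={s,v}
  W134={s,v}
components per intersection:
  W1: {r,s,t,v,x}
  W2: {q,w} {u,x}
  W3: {s,v} {t}
  W4: {p} {s,v}
  W12: {x}
  W13: {s,v} {t}
  W14: {s,v}
  W34: {s,v}
  W134: {s,v}
C dims 7,5,1; δ0: rk 4, SNF 1^4; δ1: rk 1, SNF 1^1
degree 0: 7−4−0 = 3 → Ȟ^0 ≅ Z^3
degree 1: 5−1−4 = 0 → Ȟ^1 ≅ 0
degree 2: 1−0−1 = 0 → Ȟ^2 ≅ 0


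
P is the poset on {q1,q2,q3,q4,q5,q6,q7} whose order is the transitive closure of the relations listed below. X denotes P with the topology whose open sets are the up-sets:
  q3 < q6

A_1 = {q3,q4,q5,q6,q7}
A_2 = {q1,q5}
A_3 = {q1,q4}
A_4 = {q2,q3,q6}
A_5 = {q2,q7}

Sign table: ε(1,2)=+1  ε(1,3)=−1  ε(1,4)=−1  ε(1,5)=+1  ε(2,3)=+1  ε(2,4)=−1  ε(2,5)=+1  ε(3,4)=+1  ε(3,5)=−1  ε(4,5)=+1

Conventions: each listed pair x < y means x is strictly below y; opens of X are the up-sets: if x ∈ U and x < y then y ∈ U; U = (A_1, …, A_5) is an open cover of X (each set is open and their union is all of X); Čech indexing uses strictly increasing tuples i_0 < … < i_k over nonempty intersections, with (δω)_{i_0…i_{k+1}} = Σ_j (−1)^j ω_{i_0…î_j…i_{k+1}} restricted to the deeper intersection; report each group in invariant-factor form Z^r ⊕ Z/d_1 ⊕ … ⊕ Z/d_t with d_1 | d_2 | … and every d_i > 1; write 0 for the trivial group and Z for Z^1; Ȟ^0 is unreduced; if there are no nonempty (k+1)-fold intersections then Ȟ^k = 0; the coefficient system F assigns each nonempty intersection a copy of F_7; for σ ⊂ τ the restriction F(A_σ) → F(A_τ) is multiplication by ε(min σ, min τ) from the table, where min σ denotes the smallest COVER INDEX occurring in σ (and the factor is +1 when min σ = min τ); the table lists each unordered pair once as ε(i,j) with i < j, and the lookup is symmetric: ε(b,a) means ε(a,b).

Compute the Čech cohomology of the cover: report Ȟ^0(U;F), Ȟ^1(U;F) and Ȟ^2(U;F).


cover nerve:
  A12={q5} A13={q4} A14={q3,q6} A15={q7} A23={q1} A45={q2}
C dims 5,6; δ0: rk_F7 5
Ȟ^0: (5−5)−0=0 ⇒ 0
Ȟ^1: (6−0)−5=1 ⇒ Z/7
Ȟ^2: (0−0)−0=0 ⇒ 0

Ȟ^0(U;F) ≅ 0,  Ȟ^1(U;F) ≅ Z/7,  Ȟ^2(U;F) ≅ 0


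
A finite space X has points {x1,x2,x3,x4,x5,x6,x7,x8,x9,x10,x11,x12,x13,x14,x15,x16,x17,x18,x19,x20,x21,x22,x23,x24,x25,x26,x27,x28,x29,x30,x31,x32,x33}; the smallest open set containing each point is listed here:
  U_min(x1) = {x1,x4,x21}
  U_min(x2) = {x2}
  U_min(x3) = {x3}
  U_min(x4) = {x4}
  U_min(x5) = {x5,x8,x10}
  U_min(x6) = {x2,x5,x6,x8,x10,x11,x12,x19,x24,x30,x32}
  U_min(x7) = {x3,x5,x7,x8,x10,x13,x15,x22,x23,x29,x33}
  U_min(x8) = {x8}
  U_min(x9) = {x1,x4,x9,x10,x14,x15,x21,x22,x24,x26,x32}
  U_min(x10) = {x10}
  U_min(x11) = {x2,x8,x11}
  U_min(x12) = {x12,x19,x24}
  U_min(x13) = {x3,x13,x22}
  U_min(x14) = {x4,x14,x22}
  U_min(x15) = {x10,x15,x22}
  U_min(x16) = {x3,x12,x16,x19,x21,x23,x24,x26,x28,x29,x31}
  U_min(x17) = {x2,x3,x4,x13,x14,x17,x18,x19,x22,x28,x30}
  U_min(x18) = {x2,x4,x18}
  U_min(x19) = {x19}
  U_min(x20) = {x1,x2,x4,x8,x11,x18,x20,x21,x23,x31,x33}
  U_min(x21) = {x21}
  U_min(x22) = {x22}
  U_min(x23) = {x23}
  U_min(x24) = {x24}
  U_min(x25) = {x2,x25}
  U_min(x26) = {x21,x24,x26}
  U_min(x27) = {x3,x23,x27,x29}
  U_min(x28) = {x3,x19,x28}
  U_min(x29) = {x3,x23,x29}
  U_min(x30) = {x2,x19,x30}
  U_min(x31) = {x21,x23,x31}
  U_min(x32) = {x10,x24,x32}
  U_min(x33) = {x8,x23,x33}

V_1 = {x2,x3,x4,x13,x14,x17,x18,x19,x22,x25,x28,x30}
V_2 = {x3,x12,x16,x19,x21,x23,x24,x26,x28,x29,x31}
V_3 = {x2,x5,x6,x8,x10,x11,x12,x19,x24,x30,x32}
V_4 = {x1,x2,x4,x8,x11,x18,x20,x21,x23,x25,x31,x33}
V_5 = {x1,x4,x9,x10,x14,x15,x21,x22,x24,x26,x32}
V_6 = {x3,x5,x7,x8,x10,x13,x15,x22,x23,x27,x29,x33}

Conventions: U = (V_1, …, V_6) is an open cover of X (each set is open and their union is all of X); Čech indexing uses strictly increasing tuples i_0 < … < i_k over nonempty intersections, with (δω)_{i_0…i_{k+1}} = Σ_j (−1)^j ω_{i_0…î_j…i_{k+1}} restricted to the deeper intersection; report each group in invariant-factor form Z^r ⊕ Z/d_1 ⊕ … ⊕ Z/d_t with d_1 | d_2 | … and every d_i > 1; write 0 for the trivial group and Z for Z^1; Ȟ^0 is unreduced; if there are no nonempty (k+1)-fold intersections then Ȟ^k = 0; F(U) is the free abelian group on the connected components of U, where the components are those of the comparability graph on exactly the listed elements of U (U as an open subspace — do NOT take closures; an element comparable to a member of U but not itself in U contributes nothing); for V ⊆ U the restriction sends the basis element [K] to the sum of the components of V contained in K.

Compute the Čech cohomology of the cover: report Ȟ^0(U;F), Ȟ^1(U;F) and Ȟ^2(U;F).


intersection data:
  V12={x3,x19,x28} V13={x2,x19,x30} V14={x2,x4,x18,x25} V15={x4,x14,x22} V16={x3,x13,x22} V23={x12,x19,x24} V24={x21,x23,x31} V25={x21,x24,x26} V26={x3,x23,x29} V34={x2,x8,x11} V35={x10,x24,x32} V36={x5,x8,x10} V45={x1,x4,x21} V46={x8,x23,x33} V56={x10,x15,x22}
  V123={x19} V126={x3} V134={x2} V145={x4} V156={x22} V235={x24} V245={x21} V246={x23} V346={x8} V356={x10}
components per intersection:
  V1: {x2,x3,x4,x13,x14,x17,x18,x19,x22,x25,x28,x30}
  V2: {x3,x12,x16,x19,x21,x23,x24,x26,x28,x29,x31}
  V3: {x2,x5,x6,x8,x10,x11,x12,x19,x24,x30,x32}
  V4: {x1,x2,x4,x8,x11,x18,x20,x21,x23,x25,x31,x33}
  V5: {x1,x4,x9,x10,x14,x15,x21,x22,x24,x26,x32}
  V6: {x3,x5,x7,x8,x10,x13,x15,x22,x23,x27,x29,x33}
  V12: {x3,x19,x28}
  V13: {x2,x19,x30}
  V14: {x2,x4,x18,x25}
  V15: {x4,x14,x22}
  V16: {x3,x13,x22}
  V23: {x12,x19,x24}
  V24: {x21,x23,x31}
  V25: {x21,x24,x26}
  V26: {x3,x23,x29}
  V34: {x2,x8,x11}
  V35: {x10,x24,x32}
  V36: {x5,x8,x10}
  V45: {x1,x4,x21}
  V46: {x8,x23,x33}
  V56: {x10,x15,x22}
  V123: {x19}
  V126: {x3}
  V134: {x2}
  V145: {x4}
  V156: {x22}
  V235: {x24}
  V245: {x21}
  V246: {x23}
  V346: {x8}
  V356: {x10}
C dims 6,15,10; δ0: rk 5, SNF 1^5; δ1: rk 10, SNF 1^9·2
Ȟ^0 = (6 − 5) − 0 = 1, so Ȟ^0 ≅ Z
Ȟ^1 = (15 − 10) − 5 = 0, so Ȟ^1 ≅ 0
Ȟ^2 = (10 − 0) − 10 = 0 plus torsion [2], so Ȟ^2 ≅ Z/2

Ȟ^0(U;F) ≅ Z, Ȟ^1(U;F) ≅ 0, Ȟ^2(U;F) ≅ Z/2


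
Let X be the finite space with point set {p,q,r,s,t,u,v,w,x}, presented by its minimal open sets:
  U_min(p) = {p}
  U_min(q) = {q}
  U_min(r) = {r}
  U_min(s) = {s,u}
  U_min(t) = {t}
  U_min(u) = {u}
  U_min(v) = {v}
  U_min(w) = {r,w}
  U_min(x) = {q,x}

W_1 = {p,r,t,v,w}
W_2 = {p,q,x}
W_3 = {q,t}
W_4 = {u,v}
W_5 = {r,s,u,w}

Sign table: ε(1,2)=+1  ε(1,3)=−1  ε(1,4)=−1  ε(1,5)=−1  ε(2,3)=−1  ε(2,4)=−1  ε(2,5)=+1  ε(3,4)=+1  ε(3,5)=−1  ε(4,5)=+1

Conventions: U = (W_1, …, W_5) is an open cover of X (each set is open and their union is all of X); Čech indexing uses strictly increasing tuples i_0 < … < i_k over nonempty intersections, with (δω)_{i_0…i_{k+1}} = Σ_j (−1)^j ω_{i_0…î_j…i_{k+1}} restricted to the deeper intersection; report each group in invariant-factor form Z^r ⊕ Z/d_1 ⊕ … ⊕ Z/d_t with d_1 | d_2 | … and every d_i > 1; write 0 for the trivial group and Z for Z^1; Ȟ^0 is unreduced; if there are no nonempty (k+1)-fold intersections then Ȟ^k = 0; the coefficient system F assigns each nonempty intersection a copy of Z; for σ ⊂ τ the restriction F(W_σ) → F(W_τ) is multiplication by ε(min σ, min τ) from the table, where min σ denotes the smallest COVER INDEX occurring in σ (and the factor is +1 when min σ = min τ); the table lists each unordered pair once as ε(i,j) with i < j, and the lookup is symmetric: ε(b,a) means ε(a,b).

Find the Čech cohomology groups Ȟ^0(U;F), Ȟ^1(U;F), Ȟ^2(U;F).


Ȟ^0(U;F) ≅ Z,  Ȟ^1(U;F) ≅ Z^2,  Ȟ^2(U;F) ≅ 0

nonempty intersections:
  W12={p} W13={t} W14={v} W15={r,w} W23={q} W45={u}
C dims 5,6; δ0: rk 4, SNF 1^4
Ȟ^0: (5−4)−0=1 ⇒ Z
Ȟ^1: (6−0)−4=2 ⇒ Z^2
Ȟ^2: (0−0)−0=0 ⇒ 0


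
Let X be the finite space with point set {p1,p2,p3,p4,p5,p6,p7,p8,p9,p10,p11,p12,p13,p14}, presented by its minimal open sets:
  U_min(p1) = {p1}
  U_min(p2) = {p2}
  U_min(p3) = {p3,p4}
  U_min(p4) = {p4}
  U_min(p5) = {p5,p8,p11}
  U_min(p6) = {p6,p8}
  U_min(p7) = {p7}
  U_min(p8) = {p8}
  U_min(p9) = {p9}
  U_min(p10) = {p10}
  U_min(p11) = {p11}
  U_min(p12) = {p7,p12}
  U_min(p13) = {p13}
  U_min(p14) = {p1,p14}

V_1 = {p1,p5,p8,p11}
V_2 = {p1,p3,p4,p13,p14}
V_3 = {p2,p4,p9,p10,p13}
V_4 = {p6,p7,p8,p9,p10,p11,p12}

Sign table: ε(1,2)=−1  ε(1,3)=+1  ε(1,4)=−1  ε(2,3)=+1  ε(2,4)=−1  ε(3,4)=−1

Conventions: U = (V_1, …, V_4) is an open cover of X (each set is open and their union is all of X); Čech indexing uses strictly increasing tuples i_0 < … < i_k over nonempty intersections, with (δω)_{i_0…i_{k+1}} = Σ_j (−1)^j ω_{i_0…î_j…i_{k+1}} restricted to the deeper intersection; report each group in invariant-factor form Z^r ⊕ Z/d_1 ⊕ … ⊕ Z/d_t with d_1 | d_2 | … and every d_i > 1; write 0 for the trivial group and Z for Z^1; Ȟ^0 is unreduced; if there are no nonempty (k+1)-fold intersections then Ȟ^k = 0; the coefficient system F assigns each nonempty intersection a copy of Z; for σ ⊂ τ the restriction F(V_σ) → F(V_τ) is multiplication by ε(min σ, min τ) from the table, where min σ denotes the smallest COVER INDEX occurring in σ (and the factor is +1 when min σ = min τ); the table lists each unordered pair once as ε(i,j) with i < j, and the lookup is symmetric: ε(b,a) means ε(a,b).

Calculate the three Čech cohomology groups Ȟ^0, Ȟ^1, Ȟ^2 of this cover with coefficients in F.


nonempty intersections:
  V12={p1} V14={p8,p11} V23={p4,p13} V34={p9,p10}
C dims 4,4; δ0: rk 4, SNF 1^3·2
Ȟ^0: (4−4)−0=0 ⇒ 0
Ȟ^1: (4−0)−4=0 plus torsion [2] ⇒ Z/2
Ȟ^2: (0−0)−0=0 ⇒ 0

Ȟ^0(U;F) ≅ 0, Ȟ^1(U;F) ≅ Z/2 and Ȟ^2(U;F) ≅ 0


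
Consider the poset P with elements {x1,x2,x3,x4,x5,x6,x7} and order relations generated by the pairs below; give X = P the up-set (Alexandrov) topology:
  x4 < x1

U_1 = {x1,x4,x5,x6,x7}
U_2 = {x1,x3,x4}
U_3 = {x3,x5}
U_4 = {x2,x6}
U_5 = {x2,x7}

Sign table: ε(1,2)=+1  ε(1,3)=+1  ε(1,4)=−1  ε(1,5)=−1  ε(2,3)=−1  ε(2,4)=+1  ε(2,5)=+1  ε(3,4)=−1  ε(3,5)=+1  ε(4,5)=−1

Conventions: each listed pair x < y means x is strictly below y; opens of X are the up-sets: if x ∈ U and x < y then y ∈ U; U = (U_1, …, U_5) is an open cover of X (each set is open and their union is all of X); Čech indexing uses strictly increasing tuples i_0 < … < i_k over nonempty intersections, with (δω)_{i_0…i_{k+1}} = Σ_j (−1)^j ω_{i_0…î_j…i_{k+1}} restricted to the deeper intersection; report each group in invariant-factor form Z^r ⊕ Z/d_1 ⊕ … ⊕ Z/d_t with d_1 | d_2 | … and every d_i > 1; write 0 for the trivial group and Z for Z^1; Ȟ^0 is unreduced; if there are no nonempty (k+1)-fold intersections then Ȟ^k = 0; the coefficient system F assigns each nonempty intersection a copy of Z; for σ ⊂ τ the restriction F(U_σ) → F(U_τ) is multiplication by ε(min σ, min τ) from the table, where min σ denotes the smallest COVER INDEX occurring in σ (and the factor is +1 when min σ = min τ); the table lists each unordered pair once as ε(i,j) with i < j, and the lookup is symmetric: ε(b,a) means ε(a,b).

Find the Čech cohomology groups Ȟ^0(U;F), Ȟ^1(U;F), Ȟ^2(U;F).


cover nerve:
  U12={x1,x4} U13={x5} U14={x6} U15={x7} U23={x3} U45={x2}
C dims 5,6; δ0: rk 5, SNF 1^4·2
Ȟ^0: (5−5)−0=0 ⇒ 0
Ȟ^1: (6−0)−5=1 plus torsion [2] ⇒ Z ⊕ Z/2
Ȟ^2: (0−0)−0=0 ⇒ 0

Ȟ^0(U;F) ≅ 0, Ȟ^1(U;F) ≅ Z ⊕ Z/2, Ȟ^2(U;F) ≅ 0
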